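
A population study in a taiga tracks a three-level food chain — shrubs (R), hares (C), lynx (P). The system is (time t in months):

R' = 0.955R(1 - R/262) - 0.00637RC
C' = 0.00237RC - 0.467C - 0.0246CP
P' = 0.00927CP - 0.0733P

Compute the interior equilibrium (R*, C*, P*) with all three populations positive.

R* ≈ 248, C* ≈ 7.91, P* ≈ 4.93

From dP/dt = 0: 0.00927C* = 0.0733, so C* = 7.91.
From dR/dt = 0: 0.955(1 - R*/262) = 0.00637·7.91, giving R* = 262·(1 - 0.0527) = 248.
From dC/dt = 0: 0.00237·248 - 0.467 = 0.0246P*, so P* = 0.121/0.0246 = 4.93.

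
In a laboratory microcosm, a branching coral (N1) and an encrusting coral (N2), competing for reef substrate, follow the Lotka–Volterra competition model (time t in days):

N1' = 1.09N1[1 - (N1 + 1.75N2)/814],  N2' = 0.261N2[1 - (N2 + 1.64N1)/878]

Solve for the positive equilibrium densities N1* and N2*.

N1* ≈ 386, N2* ≈ 244

Setting both brackets to zero gives the nullclines N1 + 1.75N2 = 814 and 1.64N1 + N2 = 878.
Substituting N2 = 878 - 1.64N1 into the first: N1(1 - 1.75·1.64) = 814 - 1.75·878.
So N1* = -722/-1.87 = 386, and then N2* = 878 - 1.64·386 = 244.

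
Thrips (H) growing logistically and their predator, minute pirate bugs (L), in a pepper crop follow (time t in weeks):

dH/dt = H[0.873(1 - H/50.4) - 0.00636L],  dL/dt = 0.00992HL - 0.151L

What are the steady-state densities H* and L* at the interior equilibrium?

From dL/dt = 0 with L > 0: 0.00992H* = 0.151, so H* = 15.2.
Substitute into dH/dt = 0: 0.873(1 - 15.2/50.4) = 0.00636L*.
The bracket is 0.698, giving L* = 0.609/0.00636 = 95.8.

H* ≈ 15.2, L* ≈ 95.8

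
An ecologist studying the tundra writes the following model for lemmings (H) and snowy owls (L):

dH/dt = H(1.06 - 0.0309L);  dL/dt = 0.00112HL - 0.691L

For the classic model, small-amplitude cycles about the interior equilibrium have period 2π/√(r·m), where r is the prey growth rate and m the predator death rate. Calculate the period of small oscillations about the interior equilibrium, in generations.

T ≈ 7.34 generations

Here r = 1.06 and m = 0.691, so r·m = 0.732.
ω = √0.732 = 0.856 per generation, hence T = 2π/ω ≈ 7.34 generations.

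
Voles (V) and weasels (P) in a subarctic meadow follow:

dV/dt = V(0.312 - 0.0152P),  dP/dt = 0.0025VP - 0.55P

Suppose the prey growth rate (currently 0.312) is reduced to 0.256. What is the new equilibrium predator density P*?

P* ≈ 16.8

At the interior fixed point, setting dV/dt = 0 with V > 0 fixes P* = (prey growth rate)/(VP coefficient) — independent of the other coefficients.
With the change, P* = 0.256/0.0152 = 16.8; it falls from 20.5.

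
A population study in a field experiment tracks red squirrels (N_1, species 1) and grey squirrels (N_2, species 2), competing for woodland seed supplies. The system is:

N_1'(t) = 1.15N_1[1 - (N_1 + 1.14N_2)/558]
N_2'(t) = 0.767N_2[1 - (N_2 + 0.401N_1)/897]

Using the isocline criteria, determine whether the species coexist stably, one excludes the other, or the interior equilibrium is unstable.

Compare the nullcline intercepts: K1/α12 = 558/1.14 = 489 < K2 = 897; K2/α21 = 897/0.401 = 2240 > K1 = 558.
Since the inequalities point opposite ways, species 2 can invade but species 1 cannot.

species 2 excludes species 1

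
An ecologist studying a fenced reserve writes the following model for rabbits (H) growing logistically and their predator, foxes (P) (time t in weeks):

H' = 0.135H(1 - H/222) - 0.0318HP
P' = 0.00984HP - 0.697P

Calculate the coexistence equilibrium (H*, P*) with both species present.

H* ≈ 70.8, P* ≈ 2.89

From dP/dt = 0 with P > 0: 0.00984H* = 0.697, so H* = 70.8.
Substitute into dH/dt = 0: 0.135(1 - 70.8/222) = 0.0318P*.
The bracket is 0.681, giving P* = 0.0919/0.0318 = 2.89.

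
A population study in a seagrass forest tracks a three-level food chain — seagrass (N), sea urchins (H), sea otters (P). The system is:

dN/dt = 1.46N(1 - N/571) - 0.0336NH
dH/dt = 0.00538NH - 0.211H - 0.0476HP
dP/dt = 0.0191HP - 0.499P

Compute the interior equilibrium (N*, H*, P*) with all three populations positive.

From dP/dt = 0: 0.0191H* = 0.499, so H* = 26.1.
From dN/dt = 0: 1.46(1 - N*/571) = 0.0336·26.1, giving N* = 571·(1 - 0.601) = 228.
From dH/dt = 0: 0.00538·228 - 0.211 = 0.0476P*, so P* = 1.01/0.0476 = 21.3.

N* ≈ 228, H* ≈ 26.1, P* ≈ 21.3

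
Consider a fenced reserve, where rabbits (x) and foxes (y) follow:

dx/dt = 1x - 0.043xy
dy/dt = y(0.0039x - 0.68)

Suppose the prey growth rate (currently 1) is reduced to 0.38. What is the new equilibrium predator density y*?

y* ≈ 8.84

At the interior fixed point, setting dx/dt = 0 with x > 0 fixes y* = (prey growth rate)/(xy coefficient) — independent of the other coefficients.
With the change, y* = 0.38/0.043 = 8.84; it falls from 23.3.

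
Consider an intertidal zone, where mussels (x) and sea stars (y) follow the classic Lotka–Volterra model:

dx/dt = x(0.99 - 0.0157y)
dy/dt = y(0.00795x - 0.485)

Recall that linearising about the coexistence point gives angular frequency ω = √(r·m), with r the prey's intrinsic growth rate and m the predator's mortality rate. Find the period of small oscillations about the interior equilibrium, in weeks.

T ≈ 9.07 weeks

Here r = 0.99 and m = 0.485, so r·m = 0.48.
ω = √0.48 = 0.693 per week, hence T = 2π/ω ≈ 9.07 weeks.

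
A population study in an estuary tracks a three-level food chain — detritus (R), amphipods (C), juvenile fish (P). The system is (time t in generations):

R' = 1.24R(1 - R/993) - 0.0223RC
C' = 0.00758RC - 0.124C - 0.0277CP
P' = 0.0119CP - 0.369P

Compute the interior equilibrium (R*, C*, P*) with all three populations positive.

From dP/dt = 0: 0.0119C* = 0.369, so C* = 31.
From dR/dt = 0: 1.24(1 - R*/993) = 0.0223·31, giving R* = 993·(1 - 0.558) = 439.
From dC/dt = 0: 0.00758·439 - 0.124 = 0.0277P*, so P* = 3.21/0.0277 = 116.

R* ≈ 439, C* ≈ 31, P* ≈ 116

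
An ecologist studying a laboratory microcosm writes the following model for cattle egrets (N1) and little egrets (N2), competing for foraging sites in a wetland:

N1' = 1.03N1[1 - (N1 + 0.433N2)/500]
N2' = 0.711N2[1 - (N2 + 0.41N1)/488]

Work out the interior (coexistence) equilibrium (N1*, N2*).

N1* ≈ 351, N2* ≈ 344

Setting both brackets to zero gives the nullclines N1 + 0.433N2 = 500 and 0.41N1 + N2 = 488.
Substituting N2 = 488 - 0.41N1 into the first: N1(1 - 0.433·0.41) = 500 - 0.433·488.
So N1* = 289/0.822 = 351, and then N2* = 488 - 0.41·351 = 344.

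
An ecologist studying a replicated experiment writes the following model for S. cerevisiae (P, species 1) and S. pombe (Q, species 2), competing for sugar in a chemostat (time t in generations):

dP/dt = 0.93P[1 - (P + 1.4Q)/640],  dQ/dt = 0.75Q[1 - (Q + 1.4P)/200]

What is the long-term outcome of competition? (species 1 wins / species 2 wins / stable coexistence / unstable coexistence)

Compare the nullcline intercepts: K1/α12 = 640/1.4 = 457 > K2 = 200; K2/α21 = 200/1.4 = 143 < K1 = 640.
Since the inequalities point opposite ways, species 1 can invade but species 2 cannot.

species 1 excludes species 2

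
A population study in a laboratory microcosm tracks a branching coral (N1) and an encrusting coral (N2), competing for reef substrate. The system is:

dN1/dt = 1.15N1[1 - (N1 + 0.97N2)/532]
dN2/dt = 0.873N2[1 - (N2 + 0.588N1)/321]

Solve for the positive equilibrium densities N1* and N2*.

Setting both brackets to zero gives the nullclines N1 + 0.97N2 = 532 and 0.588N1 + N2 = 321.
Substituting N2 = 321 - 0.588N1 into the first: N1(1 - 0.97·0.588) = 532 - 0.97·321.
So N1* = 221/0.43 = 514, and then N2* = 321 - 0.588·514 = 19.

N1* ≈ 514, N2* ≈ 19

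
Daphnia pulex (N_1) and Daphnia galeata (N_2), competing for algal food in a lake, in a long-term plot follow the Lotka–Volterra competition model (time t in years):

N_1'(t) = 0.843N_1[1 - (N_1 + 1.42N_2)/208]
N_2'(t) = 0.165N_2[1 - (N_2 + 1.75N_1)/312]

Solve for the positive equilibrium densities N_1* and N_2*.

N_1* ≈ 158, N_2* ≈ 35

Setting both brackets to zero gives the nullclines N_1 + 1.42N_2 = 208 and 1.75N_1 + N_2 = 312.
Substituting N_2 = 312 - 1.75N_1 into the first: N_1(1 - 1.42·1.75) = 208 - 1.42·312.
So N_1* = -235/-1.48 = 158, and then N_2* = 312 - 1.75·158 = 35.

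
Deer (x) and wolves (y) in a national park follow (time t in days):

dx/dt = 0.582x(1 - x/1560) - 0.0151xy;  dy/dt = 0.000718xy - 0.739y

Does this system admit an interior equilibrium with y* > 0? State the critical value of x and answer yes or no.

The predator equation gives dy/dt > 0 only when x > 0.739/0.000718 = 1030.
Without the predator, x → K = 1560. Since 1560 > 1030, the predator can invade and persist.

Threshold x = 1030; K > 1030, so yes, the predator persists.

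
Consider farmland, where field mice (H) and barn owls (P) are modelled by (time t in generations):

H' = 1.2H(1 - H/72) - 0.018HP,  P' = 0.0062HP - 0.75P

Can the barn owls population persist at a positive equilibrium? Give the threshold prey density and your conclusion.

The predator equation gives dP/dt > 0 only when H > 0.75/0.0062 = 121.
Without the predator, H → K = 72. Since 72 < 121, the predator cannot invade.

Threshold H = 121; K < 121, so no, the predator goes extinct.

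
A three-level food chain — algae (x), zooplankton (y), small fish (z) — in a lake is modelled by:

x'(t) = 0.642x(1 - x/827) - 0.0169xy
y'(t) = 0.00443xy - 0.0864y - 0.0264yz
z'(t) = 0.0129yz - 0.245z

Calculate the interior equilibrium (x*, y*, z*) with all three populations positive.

x* ≈ 414, y* ≈ 19, z* ≈ 66.1

From dz/dt = 0: 0.0129y* = 0.245, so y* = 19.
From dx/dt = 0: 0.642(1 - x*/827) = 0.0169·19, giving x* = 827·(1 - 0.5) = 414.
From dy/dt = 0: 0.00443·414 - 0.0864 = 0.0264z*, so z* = 1.75/0.0264 = 66.1.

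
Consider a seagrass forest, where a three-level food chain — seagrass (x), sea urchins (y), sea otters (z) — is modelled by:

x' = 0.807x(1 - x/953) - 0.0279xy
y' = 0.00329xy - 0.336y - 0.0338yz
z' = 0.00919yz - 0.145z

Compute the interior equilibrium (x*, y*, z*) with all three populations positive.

From dz/dt = 0: 0.00919y* = 0.145, so y* = 15.8.
From dx/dt = 0: 0.807(1 - x*/953) = 0.0279·15.8, giving x* = 953·(1 - 0.545) = 433.
From dy/dt = 0: 0.00329·433 - 0.336 = 0.0338z*, so z* = 1.09/0.0338 = 32.2.

x* ≈ 433, y* ≈ 15.8, z* ≈ 32.2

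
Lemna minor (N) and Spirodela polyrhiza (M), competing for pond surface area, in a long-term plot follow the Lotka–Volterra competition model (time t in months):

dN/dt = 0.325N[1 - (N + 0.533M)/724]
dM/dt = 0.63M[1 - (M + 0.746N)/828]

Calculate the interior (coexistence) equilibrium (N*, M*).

Setting both brackets to zero gives the nullclines N + 0.533M = 724 and 0.746N + M = 828.
Substituting M = 828 - 0.746N into the first: N(1 - 0.533·0.746) = 724 - 0.533·828.
So N* = 283/0.602 = 469, and then M* = 828 - 0.746·469 = 478.

N* ≈ 469, M* ≈ 478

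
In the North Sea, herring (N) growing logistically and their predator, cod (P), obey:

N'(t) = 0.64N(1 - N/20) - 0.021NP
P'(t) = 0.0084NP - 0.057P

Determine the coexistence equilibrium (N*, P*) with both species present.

N* ≈ 6.79, P* ≈ 20.1

From dP/dt = 0 with P > 0: 0.0084N* = 0.057, so N* = 6.79.
Substitute into dN/dt = 0: 0.64(1 - 6.79/20) = 0.021P*.
The bracket is 0.661, giving P* = 0.423/0.021 = 20.1.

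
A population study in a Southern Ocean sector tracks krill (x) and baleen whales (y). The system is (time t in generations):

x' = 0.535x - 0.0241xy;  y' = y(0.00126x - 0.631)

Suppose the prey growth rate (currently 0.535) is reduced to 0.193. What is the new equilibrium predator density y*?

At the interior fixed point, setting dx/dt = 0 with x > 0 fixes y* = (prey growth rate)/(xy coefficient) — independent of the other coefficients.
With the change, y* = 0.193/0.0241 = 8.01; it falls from 22.2.

y* ≈ 8.01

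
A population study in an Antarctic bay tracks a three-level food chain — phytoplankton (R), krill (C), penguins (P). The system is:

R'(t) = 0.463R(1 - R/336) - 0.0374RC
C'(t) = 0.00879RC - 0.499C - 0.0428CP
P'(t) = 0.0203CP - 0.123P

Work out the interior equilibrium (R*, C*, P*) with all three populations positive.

From dP/dt = 0: 0.0203C* = 0.123, so C* = 6.06.
From dR/dt = 0: 0.463(1 - R*/336) = 0.0374·6.06, giving R* = 336·(1 - 0.489) = 172.
From dC/dt = 0: 0.00879·172 - 0.499 = 0.0428P*, so P* = 1.01/0.0428 = 23.6.

R* ≈ 172, C* ≈ 6.06, P* ≈ 23.6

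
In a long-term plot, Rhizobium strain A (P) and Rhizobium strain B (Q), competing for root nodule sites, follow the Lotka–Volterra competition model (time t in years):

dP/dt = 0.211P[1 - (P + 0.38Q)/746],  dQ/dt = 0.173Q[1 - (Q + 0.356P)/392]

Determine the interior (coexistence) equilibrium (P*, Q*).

P* ≈ 690, Q* ≈ 146

Setting both brackets to zero gives the nullclines P + 0.38Q = 746 and 0.356P + Q = 392.
Substituting Q = 392 - 0.356P into the first: P(1 - 0.38·0.356) = 746 - 0.38·392.
So P* = 597/0.865 = 690, and then Q* = 392 - 0.356·690 = 146.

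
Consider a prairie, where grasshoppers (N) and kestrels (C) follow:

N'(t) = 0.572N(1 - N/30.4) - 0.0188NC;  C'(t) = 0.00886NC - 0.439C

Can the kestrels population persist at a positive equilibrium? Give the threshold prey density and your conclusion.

The predator equation gives dC/dt > 0 only when N > 0.439/0.00886 = 49.5.
Without the predator, N → K = 30.4. Since 30.4 < 49.5, the predator cannot invade.

Threshold N = 49.5; K < 49.5, so no, the predator goes extinct.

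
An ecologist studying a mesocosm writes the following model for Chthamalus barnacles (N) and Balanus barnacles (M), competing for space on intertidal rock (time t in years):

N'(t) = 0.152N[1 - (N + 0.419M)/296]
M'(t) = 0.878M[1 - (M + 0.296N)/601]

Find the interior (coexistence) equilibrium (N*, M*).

N* ≈ 50.4, M* ≈ 586

Setting both brackets to zero gives the nullclines N + 0.419M = 296 and 0.296N + M = 601.
Substituting M = 601 - 0.296N into the first: N(1 - 0.419·0.296) = 296 - 0.419·601.
So N* = 44.2/0.876 = 50.4, and then M* = 601 - 0.296·50.4 = 586.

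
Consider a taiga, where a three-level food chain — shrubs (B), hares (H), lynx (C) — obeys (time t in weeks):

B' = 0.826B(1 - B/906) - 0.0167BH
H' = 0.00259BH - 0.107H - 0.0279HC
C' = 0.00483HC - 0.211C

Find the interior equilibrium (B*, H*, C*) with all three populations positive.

B* ≈ 106, H* ≈ 43.7, C* ≈ 5.99

From dC/dt = 0: 0.00483H* = 0.211, so H* = 43.7.
From dB/dt = 0: 0.826(1 - B*/906) = 0.0167·43.7, giving B* = 906·(1 - 0.883) = 106.
From dH/dt = 0: 0.00259·106 - 0.107 = 0.0279C*, so C* = 0.167/0.0279 = 5.99.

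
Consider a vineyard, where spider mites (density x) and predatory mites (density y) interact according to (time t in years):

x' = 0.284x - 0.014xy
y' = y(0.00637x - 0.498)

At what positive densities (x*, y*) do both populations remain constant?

x* ≈ 78.2, y* ≈ 20.3

Set dy/dt = 0 with y > 0: 0.00637x - 0.498 = 0, so x* = 0.498/0.00637 = 78.2.
Set dx/dt = 0 with x > 0: 0.284 - 0.014y = 0, so y* = 0.284/0.014 = 20.3.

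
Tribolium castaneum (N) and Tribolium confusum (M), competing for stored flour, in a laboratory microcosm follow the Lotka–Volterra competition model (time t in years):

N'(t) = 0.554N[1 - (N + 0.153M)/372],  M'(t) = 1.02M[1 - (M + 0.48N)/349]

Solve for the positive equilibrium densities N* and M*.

Setting both brackets to zero gives the nullclines N + 0.153M = 372 and 0.48N + M = 349.
Substituting M = 349 - 0.48N into the first: N(1 - 0.153·0.48) = 372 - 0.153·349.
So N* = 319/0.927 = 344, and then M* = 349 - 0.48·344 = 184.

N* ≈ 344, M* ≈ 184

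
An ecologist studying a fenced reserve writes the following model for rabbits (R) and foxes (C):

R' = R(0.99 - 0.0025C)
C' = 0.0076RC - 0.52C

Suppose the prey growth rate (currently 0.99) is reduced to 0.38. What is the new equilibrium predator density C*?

C* ≈ 152

At the interior fixed point, setting dR/dt = 0 with R > 0 fixes C* = (prey growth rate)/(RC coefficient) — independent of the other coefficients.
With the change, C* = 0.38/0.0025 = 152; it falls from 396.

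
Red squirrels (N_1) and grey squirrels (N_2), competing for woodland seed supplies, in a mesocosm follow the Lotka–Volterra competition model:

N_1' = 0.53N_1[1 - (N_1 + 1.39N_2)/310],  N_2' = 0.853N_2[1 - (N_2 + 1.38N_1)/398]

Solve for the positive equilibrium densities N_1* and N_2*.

Setting both brackets to zero gives the nullclines N_1 + 1.39N_2 = 310 and 1.38N_1 + N_2 = 398.
Substituting N_2 = 398 - 1.38N_1 into the first: N_1(1 - 1.39·1.38) = 310 - 1.39·398.
So N_1* = -243/-0.918 = 265, and then N_2* = 398 - 1.38·265 = 32.5.

N_1* ≈ 265, N_2* ≈ 32.5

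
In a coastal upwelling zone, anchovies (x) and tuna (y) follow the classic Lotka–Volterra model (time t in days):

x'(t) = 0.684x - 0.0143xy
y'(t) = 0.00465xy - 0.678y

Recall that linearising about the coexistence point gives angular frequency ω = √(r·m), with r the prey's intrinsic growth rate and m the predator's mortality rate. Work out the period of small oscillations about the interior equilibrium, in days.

Here r = 0.684 and m = 0.678, so r·m = 0.464.
ω = √0.464 = 0.681 per day, hence T = 2π/ω ≈ 9.23 days.

T ≈ 9.23 days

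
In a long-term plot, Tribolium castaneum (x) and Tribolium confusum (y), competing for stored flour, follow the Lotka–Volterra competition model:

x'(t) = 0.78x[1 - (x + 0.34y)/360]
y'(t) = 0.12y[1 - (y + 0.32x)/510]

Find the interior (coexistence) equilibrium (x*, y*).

Setting both brackets to zero gives the nullclines x + 0.34y = 360 and 0.32x + y = 510.
Substituting y = 510 - 0.32x into the first: x(1 - 0.34·0.32) = 360 - 0.34·510.
So x* = 187/0.891 = 209, and then y* = 510 - 0.32·209 = 443.

x* ≈ 209, y* ≈ 443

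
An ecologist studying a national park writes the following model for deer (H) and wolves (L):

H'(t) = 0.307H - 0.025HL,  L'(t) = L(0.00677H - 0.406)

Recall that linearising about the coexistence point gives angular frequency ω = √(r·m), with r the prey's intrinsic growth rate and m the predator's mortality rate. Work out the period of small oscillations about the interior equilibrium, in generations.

T ≈ 17.8 generations

Here r = 0.307 and m = 0.406, so r·m = 0.125.
ω = √0.125 = 0.353 per generation, hence T = 2π/ω ≈ 17.8 generations.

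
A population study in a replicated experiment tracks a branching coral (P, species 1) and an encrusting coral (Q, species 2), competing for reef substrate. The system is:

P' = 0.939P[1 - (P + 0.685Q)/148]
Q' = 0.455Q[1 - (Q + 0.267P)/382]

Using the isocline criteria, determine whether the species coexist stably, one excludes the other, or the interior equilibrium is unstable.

species 2 excludes species 1

Compare the nullcline intercepts: K1/α12 = 148/0.685 = 216 < K2 = 382; K2/α21 = 382/0.267 = 1430 > K1 = 148.
Since the inequalities point opposite ways, species 2 can invade but species 1 cannot.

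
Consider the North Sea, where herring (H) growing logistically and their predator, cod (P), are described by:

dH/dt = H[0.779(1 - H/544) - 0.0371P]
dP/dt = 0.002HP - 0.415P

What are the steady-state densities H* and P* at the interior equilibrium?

From dP/dt = 0 with P > 0: 0.002H* = 0.415, so H* = 207.
Substitute into dH/dt = 0: 0.779(1 - 207/544) = 0.0371P*.
The bracket is 0.619, giving P* = 0.482/0.0371 = 13.

H* ≈ 207, P* ≈ 13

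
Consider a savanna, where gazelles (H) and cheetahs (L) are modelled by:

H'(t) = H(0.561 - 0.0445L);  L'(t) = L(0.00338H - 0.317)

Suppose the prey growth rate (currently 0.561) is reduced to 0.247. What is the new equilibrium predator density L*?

At the interior fixed point, setting dH/dt = 0 with H > 0 fixes L* = (prey growth rate)/(HL coefficient) — independent of the other coefficients.
With the change, L* = 0.247/0.0445 = 5.55; it falls from 12.6.

L* ≈ 5.55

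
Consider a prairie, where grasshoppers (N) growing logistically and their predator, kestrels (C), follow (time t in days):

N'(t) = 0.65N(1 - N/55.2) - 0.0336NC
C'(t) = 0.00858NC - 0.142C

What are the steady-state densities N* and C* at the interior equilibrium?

From dC/dt = 0 with C > 0: 0.00858N* = 0.142, so N* = 16.6.
Substitute into dN/dt = 0: 0.65(1 - 16.6/55.2) = 0.0336C*.
The bracket is 0.7, giving C* = 0.455/0.0336 = 13.5.

N* ≈ 16.6, C* ≈ 13.5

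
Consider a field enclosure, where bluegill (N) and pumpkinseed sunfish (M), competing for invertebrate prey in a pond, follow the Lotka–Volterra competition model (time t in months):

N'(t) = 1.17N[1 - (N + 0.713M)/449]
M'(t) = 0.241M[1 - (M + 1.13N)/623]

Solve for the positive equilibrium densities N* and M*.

N* ≈ 24.7, M* ≈ 595

Setting both brackets to zero gives the nullclines N + 0.713M = 449 and 1.13N + M = 623.
Substituting M = 623 - 1.13N into the first: N(1 - 0.713·1.13) = 449 - 0.713·623.
So N* = 4.8/0.194 = 24.7, and then M* = 623 - 1.13·24.7 = 595.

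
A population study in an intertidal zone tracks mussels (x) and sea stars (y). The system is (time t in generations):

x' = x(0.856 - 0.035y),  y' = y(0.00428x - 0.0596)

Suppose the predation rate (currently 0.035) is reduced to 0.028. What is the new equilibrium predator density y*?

At the interior fixed point, setting dx/dt = 0 with x > 0 fixes y* = (prey growth rate)/(xy coefficient) — independent of the other coefficients.
With the change, y* = 0.856/0.028 = 30.6; it rises from 24.5.

y* ≈ 30.6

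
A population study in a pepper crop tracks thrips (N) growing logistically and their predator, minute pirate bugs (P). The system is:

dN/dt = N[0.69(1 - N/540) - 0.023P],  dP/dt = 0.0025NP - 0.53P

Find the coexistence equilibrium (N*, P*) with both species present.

N* ≈ 212, P* ≈ 18.2

From dP/dt = 0 with P > 0: 0.0025N* = 0.53, so N* = 212.
Substitute into dN/dt = 0: 0.69(1 - 212/540) = 0.023P*.
The bracket is 0.607, giving P* = 0.419/0.023 = 18.2.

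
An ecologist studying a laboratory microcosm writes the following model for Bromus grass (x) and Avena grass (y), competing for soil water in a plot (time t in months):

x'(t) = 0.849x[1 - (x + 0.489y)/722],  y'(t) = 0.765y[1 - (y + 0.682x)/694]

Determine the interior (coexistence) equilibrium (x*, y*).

Setting both brackets to zero gives the nullclines x + 0.489y = 722 and 0.682x + y = 694.
Substituting y = 694 - 0.682x into the first: x(1 - 0.489·0.682) = 722 - 0.489·694.
So x* = 383/0.667 = 574, and then y* = 694 - 0.682·574 = 302.

x* ≈ 574, y* ≈ 302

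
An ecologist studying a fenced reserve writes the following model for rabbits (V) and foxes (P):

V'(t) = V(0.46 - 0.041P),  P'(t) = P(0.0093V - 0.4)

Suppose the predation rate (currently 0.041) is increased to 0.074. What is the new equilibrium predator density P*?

At the interior fixed point, setting dV/dt = 0 with V > 0 fixes P* = (prey growth rate)/(VP coefficient) — independent of the other coefficients.
With the change, P* = 0.46/0.074 = 6.22; it falls from 11.2.

P* ≈ 6.22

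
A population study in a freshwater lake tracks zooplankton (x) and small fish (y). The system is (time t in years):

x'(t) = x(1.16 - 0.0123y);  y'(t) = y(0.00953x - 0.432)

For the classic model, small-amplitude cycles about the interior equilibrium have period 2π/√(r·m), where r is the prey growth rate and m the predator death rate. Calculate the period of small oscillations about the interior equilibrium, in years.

Here r = 1.16 and m = 0.432, so r·m = 0.501.
ω = √0.501 = 0.708 per year, hence T = 2π/ω ≈ 8.88 years.

T ≈ 8.88 years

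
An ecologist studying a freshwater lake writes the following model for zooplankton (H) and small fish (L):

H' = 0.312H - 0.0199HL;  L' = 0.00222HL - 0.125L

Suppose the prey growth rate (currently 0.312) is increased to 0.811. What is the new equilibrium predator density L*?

L* ≈ 40.8

At the interior fixed point, setting dH/dt = 0 with H > 0 fixes L* = (prey growth rate)/(HL coefficient) — independent of the other coefficients.
With the change, L* = 0.811/0.0199 = 40.8; it rises from 15.7.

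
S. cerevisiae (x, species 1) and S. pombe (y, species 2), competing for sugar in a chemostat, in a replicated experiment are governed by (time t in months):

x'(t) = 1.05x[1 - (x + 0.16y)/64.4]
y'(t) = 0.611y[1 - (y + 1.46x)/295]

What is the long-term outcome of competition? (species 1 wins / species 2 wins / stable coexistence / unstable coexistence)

stable coexistence

Compare the nullcline intercepts: K1/α12 = 64.4/0.16 = 402 > K2 = 295; K2/α21 = 295/1.46 = 202 > K1 = 64.4.
Since both inequalities hold, each species can invade when rare, so the interior equilibrium is stable.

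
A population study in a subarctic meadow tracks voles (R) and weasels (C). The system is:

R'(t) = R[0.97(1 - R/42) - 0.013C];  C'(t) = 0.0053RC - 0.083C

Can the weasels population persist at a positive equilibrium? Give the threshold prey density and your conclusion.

The predator equation gives dC/dt > 0 only when R > 0.083/0.0053 = 15.7.
Without the predator, R → K = 42. Since 42 > 15.7, the predator can invade and persist.

Threshold R = 15.7; K > 15.7, so yes, the predator persists.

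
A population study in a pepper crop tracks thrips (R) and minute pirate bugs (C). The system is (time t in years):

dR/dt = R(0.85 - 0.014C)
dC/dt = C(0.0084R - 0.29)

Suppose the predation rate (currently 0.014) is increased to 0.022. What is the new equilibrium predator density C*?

C* ≈ 38.6

At the interior fixed point, setting dR/dt = 0 with R > 0 fixes C* = (prey growth rate)/(RC coefficient) — independent of the other coefficients.
With the change, C* = 0.85/0.022 = 38.6; it falls from 60.7.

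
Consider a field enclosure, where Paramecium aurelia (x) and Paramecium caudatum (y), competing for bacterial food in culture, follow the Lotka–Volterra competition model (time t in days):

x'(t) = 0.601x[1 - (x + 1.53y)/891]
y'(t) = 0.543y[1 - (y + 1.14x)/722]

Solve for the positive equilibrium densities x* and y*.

Setting both brackets to zero gives the nullclines x + 1.53y = 891 and 1.14x + y = 722.
Substituting y = 722 - 1.14x into the first: x(1 - 1.53·1.14) = 891 - 1.53·722.
So x* = -214/-0.744 = 287, and then y* = 722 - 1.14·287 = 395.

x* ≈ 287, y* ≈ 395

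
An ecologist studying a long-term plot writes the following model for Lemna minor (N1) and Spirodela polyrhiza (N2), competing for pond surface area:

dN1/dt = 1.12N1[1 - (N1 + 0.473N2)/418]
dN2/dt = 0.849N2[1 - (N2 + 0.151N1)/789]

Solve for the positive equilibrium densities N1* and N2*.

N1* ≈ 48.2, N2* ≈ 782

Setting both brackets to zero gives the nullclines N1 + 0.473N2 = 418 and 0.151N1 + N2 = 789.
Substituting N2 = 789 - 0.151N1 into the first: N1(1 - 0.473·0.151) = 418 - 0.473·789.
So N1* = 44.8/0.929 = 48.2, and then N2* = 789 - 0.151·48.2 = 782.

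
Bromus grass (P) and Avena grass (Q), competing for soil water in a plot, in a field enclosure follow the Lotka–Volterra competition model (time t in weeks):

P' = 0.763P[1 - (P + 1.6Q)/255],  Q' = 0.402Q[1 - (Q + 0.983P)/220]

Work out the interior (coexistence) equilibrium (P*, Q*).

P* ≈ 169, Q* ≈ 53.5

Setting both brackets to zero gives the nullclines P + 1.6Q = 255 and 0.983P + Q = 220.
Substituting Q = 220 - 0.983P into the first: P(1 - 1.6·0.983) = 255 - 1.6·220.
So P* = -97/-0.573 = 169, and then Q* = 220 - 0.983·169 = 53.5.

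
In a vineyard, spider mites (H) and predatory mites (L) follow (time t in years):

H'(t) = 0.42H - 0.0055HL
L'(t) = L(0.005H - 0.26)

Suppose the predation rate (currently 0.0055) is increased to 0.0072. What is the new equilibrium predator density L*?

At the interior fixed point, setting dH/dt = 0 with H > 0 fixes L* = (prey growth rate)/(HL coefficient) — independent of the other coefficients.
With the change, L* = 0.42/0.0072 = 58.3; it falls from 76.4.

L* ≈ 58.3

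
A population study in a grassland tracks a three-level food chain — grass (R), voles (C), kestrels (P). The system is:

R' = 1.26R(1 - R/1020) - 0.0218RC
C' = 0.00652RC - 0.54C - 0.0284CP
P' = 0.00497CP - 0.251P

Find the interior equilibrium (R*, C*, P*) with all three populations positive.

R* ≈ 129, C* ≈ 50.5, P* ≈ 10.5

From dP/dt = 0: 0.00497C* = 0.251, so C* = 50.5.
From dR/dt = 0: 1.26(1 - R*/1020) = 0.0218·50.5, giving R* = 1020·(1 - 0.874) = 129.
From dC/dt = 0: 0.00652·129 - 0.54 = 0.0284P*, so P* = 0.299/0.0284 = 10.5.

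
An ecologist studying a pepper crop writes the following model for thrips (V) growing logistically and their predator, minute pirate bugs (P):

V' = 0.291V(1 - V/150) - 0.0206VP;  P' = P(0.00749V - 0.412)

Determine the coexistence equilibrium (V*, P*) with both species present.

From dP/dt = 0 with P > 0: 0.00749V* = 0.412, so V* = 55.
Substitute into dV/dt = 0: 0.291(1 - 55/150) = 0.0206P*.
The bracket is 0.633, giving P* = 0.184/0.0206 = 8.95.

V* ≈ 55, P* ≈ 8.95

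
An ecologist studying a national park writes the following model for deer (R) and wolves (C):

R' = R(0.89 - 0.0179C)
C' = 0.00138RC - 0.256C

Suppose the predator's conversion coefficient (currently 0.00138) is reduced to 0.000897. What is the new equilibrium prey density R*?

At the interior fixed point, setting dC/dt = 0 with C > 0 fixes R* = (predator death rate)/(RC coefficient) — independent of the other coefficients.
With the change, R* = 0.256/0.000897 = 285; it rises from 186.

R* ≈ 285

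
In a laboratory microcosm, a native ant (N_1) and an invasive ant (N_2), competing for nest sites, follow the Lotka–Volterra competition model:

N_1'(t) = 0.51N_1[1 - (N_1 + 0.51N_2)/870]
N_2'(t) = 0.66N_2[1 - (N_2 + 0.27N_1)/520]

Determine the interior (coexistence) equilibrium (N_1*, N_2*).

Setting both brackets to zero gives the nullclines N_1 + 0.51N_2 = 870 and 0.27N_1 + N_2 = 520.
Substituting N_2 = 520 - 0.27N_1 into the first: N_1(1 - 0.51·0.27) = 870 - 0.51·520.
So N_1* = 605/0.862 = 701, and then N_2* = 520 - 0.27·701 = 331.

N_1* ≈ 701, N_2* ≈ 331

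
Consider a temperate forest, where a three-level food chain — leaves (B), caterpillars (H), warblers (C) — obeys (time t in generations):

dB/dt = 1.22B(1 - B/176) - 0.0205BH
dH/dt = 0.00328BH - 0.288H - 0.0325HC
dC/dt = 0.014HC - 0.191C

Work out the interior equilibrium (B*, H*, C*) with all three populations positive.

From dC/dt = 0: 0.014H* = 0.191, so H* = 13.6.
From dB/dt = 0: 1.22(1 - B*/176) = 0.0205·13.6, giving B* = 176·(1 - 0.229) = 136.
From dH/dt = 0: 0.00328·136 - 0.288 = 0.0325C*, so C* = 0.157/0.0325 = 4.83.

B* ≈ 136, H* ≈ 13.6, C* ≈ 4.83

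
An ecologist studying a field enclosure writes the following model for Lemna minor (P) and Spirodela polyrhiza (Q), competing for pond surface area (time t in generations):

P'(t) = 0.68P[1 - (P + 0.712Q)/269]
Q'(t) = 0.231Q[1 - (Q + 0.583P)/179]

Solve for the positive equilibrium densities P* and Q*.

Setting both brackets to zero gives the nullclines P + 0.712Q = 269 and 0.583P + Q = 179.
Substituting Q = 179 - 0.583P into the first: P(1 - 0.712·0.583) = 269 - 0.712·179.
So P* = 142/0.585 = 242, and then Q* = 179 - 0.583·242 = 37.9.

P* ≈ 242, Q* ≈ 37.9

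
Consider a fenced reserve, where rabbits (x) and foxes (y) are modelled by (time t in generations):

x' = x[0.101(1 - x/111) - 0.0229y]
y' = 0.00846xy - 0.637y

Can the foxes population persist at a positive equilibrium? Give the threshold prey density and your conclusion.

The predator equation gives dy/dt > 0 only when x > 0.637/0.00846 = 75.3.
Without the predator, x → K = 111. Since 111 > 75.3, the predator can invade and persist.

Threshold x = 75.3; K > 75.3, so yes, the predator persists.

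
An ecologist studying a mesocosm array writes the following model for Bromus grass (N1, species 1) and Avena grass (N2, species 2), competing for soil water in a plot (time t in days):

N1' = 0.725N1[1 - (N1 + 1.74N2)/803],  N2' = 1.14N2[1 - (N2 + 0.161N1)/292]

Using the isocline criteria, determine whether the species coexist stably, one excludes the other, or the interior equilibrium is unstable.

stable coexistence

Compare the nullcline intercepts: K1/α12 = 803/1.74 = 461 > K2 = 292; K2/α21 = 292/0.161 = 1810 > K1 = 803.
Since both inequalities hold, each species can invade when rare, so the interior equilibrium is stable.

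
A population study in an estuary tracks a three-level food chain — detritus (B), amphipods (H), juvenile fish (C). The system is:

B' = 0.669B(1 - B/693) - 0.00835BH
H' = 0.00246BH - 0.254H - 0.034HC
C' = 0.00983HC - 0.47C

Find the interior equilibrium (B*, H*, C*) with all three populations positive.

B* ≈ 279, H* ≈ 47.8, C* ≈ 12.7

From dC/dt = 0: 0.00983H* = 0.47, so H* = 47.8.
From dB/dt = 0: 0.669(1 - B*/693) = 0.00835·47.8, giving B* = 693·(1 - 0.597) = 279.
From dH/dt = 0: 0.00246·279 - 0.254 = 0.034C*, so C* = 0.433/0.034 = 12.7.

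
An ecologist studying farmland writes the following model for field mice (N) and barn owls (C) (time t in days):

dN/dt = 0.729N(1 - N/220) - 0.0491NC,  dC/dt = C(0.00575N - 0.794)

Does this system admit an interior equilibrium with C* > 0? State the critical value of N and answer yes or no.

Threshold N = 138; K > 138, so yes, the predator persists.

The predator equation gives dC/dt > 0 only when N > 0.794/0.00575 = 138.
Without the predator, N → K = 220. Since 220 > 138, the predator can invade and persist.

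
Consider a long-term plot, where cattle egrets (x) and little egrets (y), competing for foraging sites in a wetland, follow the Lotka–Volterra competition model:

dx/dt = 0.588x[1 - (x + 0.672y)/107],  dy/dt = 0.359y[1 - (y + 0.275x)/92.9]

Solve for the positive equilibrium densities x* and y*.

x* ≈ 54.7, y* ≈ 77.9

Setting both brackets to zero gives the nullclines x + 0.672y = 107 and 0.275x + y = 92.9.
Substituting y = 92.9 - 0.275x into the first: x(1 - 0.672·0.275) = 107 - 0.672·92.9.
So x* = 44.6/0.815 = 54.7, and then y* = 92.9 - 0.275·54.7 = 77.9.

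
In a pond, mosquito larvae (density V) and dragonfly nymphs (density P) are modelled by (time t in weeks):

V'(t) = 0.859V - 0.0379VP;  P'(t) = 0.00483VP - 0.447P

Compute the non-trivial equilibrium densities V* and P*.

Set dP/dt = 0 with P > 0: 0.00483V - 0.447 = 0, so V* = 0.447/0.00483 = 92.5.
Set dV/dt = 0 with V > 0: 0.859 - 0.0379P = 0, so P* = 0.859/0.0379 = 22.7.

V* ≈ 92.5, P* ≈ 22.7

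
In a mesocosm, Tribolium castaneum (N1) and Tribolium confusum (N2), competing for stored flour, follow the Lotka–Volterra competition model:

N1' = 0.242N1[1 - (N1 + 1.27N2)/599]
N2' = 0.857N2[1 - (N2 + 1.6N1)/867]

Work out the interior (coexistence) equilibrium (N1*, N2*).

Setting both brackets to zero gives the nullclines N1 + 1.27N2 = 599 and 1.6N1 + N2 = 867.
Substituting N2 = 867 - 1.6N1 into the first: N1(1 - 1.27·1.6) = 599 - 1.27·867.
So N1* = -502/-1.03 = 487, and then N2* = 867 - 1.6·487 = 88.6.

N1* ≈ 487, N2* ≈ 88.6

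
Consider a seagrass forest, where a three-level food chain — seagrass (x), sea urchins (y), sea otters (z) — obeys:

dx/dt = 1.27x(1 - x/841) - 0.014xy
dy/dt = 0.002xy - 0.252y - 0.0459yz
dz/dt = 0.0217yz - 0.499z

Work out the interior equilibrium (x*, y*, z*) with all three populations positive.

x* ≈ 628, y* ≈ 23, z* ≈ 21.9

From dz/dt = 0: 0.0217y* = 0.499, so y* = 23.
From dx/dt = 0: 1.27(1 - x*/841) = 0.014·23, giving x* = 841·(1 - 0.253) = 628.
From dy/dt = 0: 0.002·628 - 0.252 = 0.0459z*, so z* = 1/0.0459 = 21.9.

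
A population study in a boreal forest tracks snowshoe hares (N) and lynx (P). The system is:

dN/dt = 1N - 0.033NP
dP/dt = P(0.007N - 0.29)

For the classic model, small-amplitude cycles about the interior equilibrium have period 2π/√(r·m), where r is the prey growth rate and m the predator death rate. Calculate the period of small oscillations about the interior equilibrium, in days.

Here r = 1 and m = 0.29, so r·m = 0.29.
ω = √0.29 = 0.539 per day, hence T = 2π/ω ≈ 11.7 days.

T ≈ 11.7 days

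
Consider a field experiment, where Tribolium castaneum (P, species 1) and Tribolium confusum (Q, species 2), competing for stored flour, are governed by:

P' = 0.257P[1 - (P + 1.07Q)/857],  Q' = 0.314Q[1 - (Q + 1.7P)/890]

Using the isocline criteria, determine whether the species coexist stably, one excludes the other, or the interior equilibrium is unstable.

unstable coexistence (outcome depends on initial conditions)

Compare the nullcline intercepts: K1/α12 = 857/1.07 = 801 < K2 = 890; K2/α21 = 890/1.7 = 524 < K1 = 857.
Since both are reversed, neither can invade when rare; the interior point is a saddle.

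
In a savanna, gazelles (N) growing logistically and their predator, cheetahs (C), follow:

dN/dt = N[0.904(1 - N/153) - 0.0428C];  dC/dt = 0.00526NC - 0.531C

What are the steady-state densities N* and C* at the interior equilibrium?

From dC/dt = 0 with C > 0: 0.00526N* = 0.531, so N* = 101.
Substitute into dN/dt = 0: 0.904(1 - 101/153) = 0.0428C*.
The bracket is 0.34, giving C* = 0.308/0.0428 = 7.19.

N* ≈ 101, C* ≈ 7.19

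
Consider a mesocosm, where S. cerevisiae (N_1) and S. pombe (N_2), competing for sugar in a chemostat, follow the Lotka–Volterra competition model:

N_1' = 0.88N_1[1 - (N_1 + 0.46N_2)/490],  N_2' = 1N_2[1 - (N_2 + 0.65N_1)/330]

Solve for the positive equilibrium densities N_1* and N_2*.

Setting both brackets to zero gives the nullclines N_1 + 0.46N_2 = 490 and 0.65N_1 + N_2 = 330.
Substituting N_2 = 330 - 0.65N_1 into the first: N_1(1 - 0.46·0.65) = 490 - 0.46·330.
So N_1* = 338/0.701 = 482, and then N_2* = 330 - 0.65·482 = 16.4.

N_1* ≈ 482, N_2* ≈ 16.4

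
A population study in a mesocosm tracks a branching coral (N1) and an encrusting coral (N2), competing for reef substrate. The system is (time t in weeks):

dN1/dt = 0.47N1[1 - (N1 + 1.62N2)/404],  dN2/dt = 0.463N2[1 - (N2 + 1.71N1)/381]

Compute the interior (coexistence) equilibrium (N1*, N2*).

N1* ≈ 120, N2* ≈ 175

Setting both brackets to zero gives the nullclines N1 + 1.62N2 = 404 and 1.71N1 + N2 = 381.
Substituting N2 = 381 - 1.71N1 into the first: N1(1 - 1.62·1.71) = 404 - 1.62·381.
So N1* = -213/-1.77 = 120, and then N2* = 381 - 1.71·120 = 175.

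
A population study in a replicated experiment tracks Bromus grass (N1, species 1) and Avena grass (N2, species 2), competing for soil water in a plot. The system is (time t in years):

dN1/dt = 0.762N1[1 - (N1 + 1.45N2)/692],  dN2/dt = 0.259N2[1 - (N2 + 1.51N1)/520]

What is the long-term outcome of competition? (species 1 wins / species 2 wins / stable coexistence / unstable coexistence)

unstable coexistence (outcome depends on initial conditions)

Compare the nullcline intercepts: K1/α12 = 692/1.45 = 477 < K2 = 520; K2/α21 = 520/1.51 = 344 < K1 = 692.
Since both are reversed, neither can invade when rare; the interior point is a saddle.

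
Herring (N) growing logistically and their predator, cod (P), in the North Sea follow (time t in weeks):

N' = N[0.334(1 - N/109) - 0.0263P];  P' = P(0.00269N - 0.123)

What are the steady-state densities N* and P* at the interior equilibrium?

From dP/dt = 0 with P > 0: 0.00269N* = 0.123, so N* = 45.7.
Substitute into dN/dt = 0: 0.334(1 - 45.7/109) = 0.0263P*.
The bracket is 0.581, giving P* = 0.194/0.0263 = 7.37.

N* ≈ 45.7, P* ≈ 7.37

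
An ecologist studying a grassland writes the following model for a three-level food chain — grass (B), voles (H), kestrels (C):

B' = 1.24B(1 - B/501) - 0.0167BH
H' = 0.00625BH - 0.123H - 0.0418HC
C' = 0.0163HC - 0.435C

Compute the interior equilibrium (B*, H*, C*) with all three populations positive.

B* ≈ 321, H* ≈ 26.7, C* ≈ 45

From dC/dt = 0: 0.0163H* = 0.435, so H* = 26.7.
From dB/dt = 0: 1.24(1 - B*/501) = 0.0167·26.7, giving B* = 501·(1 - 0.359) = 321.
From dH/dt = 0: 0.00625·321 - 0.123 = 0.0418C*, so C* = 1.88/0.0418 = 45.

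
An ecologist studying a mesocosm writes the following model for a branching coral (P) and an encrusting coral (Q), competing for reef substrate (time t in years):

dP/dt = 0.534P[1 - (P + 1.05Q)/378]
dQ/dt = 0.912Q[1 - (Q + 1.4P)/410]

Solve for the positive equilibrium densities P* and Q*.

P* ≈ 112, Q* ≈ 254

Setting both brackets to zero gives the nullclines P + 1.05Q = 378 and 1.4P + Q = 410.
Substituting Q = 410 - 1.4P into the first: P(1 - 1.05·1.4) = 378 - 1.05·410.
So P* = -52.5/-0.47 = 112, and then Q* = 410 - 1.4·112 = 254.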